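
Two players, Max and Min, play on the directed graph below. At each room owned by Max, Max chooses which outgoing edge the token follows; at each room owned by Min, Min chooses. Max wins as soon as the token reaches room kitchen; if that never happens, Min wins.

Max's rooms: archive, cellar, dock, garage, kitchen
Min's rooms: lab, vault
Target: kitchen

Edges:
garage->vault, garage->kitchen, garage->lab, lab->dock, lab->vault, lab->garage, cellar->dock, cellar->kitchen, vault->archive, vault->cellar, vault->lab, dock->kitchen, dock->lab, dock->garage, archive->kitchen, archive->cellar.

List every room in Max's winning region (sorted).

archive, cellar, dock, garage, kitchen

A0 = {kitchen}
A1: add {archive, cellar, dock, garage} — dock (Max) has dock→kitchen; archive (Max) has archive→kitchen; cellar (Max) has cellar→kitchen; garage (Max) has garage→kitchen.
A2 = A1; e.g. vault (Min) can still go to lab. Fixed point.
Max's winning region = {archive, cellar, dock, garage, kitchen}.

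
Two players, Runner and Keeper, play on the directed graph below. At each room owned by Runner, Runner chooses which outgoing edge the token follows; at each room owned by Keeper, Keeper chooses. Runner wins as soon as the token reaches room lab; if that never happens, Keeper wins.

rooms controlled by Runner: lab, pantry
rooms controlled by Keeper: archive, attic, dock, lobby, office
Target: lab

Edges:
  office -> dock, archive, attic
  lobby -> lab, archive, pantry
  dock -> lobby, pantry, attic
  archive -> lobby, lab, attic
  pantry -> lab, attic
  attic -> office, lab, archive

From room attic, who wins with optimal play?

A0 = {lab}
A1: add {pantry} — pantry (Runner) has pantry→lab.
A2 = A1; e.g. office (Keeper) can still go to dock. Fixed point.
attic never enters the attractor, so Keeper can avoid the target forever.

Keeper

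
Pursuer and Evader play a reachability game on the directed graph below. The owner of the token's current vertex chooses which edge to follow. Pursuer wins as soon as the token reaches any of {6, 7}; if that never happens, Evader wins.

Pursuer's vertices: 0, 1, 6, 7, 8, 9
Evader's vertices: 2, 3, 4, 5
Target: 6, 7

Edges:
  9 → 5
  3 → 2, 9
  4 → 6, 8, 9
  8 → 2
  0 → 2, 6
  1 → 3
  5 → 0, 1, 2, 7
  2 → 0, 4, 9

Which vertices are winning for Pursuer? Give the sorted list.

0, 6, 7

A0 = {6, 7}
A1: add {0} — 0 (Pursuer) has 0→6.
A2 = A1; e.g. 1 (Pursuer) has no edge into A1. Fixed point.
Pursuer's winning region = {0, 6, 7}.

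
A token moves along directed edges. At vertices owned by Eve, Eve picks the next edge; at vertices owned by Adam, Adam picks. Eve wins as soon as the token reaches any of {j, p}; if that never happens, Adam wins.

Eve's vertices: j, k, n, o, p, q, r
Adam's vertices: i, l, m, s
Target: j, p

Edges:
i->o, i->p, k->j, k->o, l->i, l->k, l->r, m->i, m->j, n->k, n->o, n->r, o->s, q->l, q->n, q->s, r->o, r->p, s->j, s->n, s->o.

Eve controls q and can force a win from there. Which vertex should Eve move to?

n

A0 = {j, p}
A1: add {k, r} — k (Eve) has k→j; r (Eve) has r→p.
A2: add {n} — n (Eve) has n→k.
A3: add {q} — q (Eve) has q→n.
A4 = A3; e.g. i (Adam) can still go to o. Fixed point.
From q, successor n is in the attractor (rank 2); the other successors l, s are not.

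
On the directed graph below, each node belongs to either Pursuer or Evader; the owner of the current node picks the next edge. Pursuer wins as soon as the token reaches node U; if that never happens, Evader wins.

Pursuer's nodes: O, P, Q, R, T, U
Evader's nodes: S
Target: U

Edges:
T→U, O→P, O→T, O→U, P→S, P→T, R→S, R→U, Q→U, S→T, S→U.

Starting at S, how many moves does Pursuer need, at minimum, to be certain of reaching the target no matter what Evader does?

2

A0 = {U}
A1: add {O, Q, R, T} — O (Pursuer) has O→U; Q (Pursuer) has Q→U; R (Pursuer) has R→U; T (Pursuer) has T→U.
A2: add {P, S} — P (Pursuer) has P→T; S (Evader): all of {T, U} already in.
A2 = all vertices. Fixed point.
S enters the attractor at level 2, so Pursuer can force the target in 2 moves from there.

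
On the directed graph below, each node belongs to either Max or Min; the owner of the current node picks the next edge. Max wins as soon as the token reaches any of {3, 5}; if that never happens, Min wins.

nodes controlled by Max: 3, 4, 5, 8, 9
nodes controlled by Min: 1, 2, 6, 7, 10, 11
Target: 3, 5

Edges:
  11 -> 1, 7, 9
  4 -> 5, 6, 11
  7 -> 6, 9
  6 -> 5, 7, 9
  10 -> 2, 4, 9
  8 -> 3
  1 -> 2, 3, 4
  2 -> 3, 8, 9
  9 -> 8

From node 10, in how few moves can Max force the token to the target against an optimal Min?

4

A0 = {3, 5}
A1: add {4, 8} — 4 (Max) has 4→5; 8 (Max) has 8→3.
A2: add {9} — 9 (Max) has 9→8.
A3: add {2} — 2 (Min): all of {3, 8, 9} already in.
A4: add {1, 10} — 1 (Min): all of {2, 3, 4} already in; 10 (Min): all of {2, 4, 9} already in.
A5 = A4; e.g. 6 (Min) can still go to 7. Fixed point.
10 enters the attractor at level 4, so Max can force the target in 4 moves from there.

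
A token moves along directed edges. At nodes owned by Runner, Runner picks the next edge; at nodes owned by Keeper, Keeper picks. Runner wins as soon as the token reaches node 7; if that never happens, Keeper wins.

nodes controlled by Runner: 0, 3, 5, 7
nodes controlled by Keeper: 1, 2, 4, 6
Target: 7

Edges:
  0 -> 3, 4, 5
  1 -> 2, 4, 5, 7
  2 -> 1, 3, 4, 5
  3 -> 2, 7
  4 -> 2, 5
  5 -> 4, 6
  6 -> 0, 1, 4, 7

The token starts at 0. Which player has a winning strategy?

Runner

A0 = {7}
A1: add {3} — 3 (Runner) has 3→7.
A2: add {0} — 0 (Runner) has 0→3.
A3 = A2; e.g. 1 (Keeper) can still go to 2. Fixed point.
0 ∈ A2, so Runner can force the target.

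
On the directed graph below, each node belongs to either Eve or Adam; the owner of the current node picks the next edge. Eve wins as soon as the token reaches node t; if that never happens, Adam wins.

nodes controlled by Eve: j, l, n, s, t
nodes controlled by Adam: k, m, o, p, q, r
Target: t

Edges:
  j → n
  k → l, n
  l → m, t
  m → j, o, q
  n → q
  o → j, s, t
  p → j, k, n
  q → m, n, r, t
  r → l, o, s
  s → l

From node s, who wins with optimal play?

A0 = {t}
A1: add {l} — l (Eve) has l→t.
A2: add {s} — s (Eve) has s→l.
A3 = A2; e.g. j (Eve) has no edge into A2. Fixed point.
s ∈ A2, so Eve can force the target.

Eve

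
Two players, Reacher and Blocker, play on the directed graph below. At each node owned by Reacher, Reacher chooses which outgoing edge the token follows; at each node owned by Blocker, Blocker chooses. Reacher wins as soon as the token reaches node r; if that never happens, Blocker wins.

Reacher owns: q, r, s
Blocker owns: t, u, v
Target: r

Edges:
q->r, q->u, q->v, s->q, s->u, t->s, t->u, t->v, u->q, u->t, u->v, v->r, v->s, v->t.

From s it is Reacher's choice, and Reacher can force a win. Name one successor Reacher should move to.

A0 = {r}
A1: add {q} — q (Reacher) has q→r.
A2: add {s} — s (Reacher) has s→q.
A3 = A2; e.g. t (Blocker) can still go to u. Fixed point.
From s, successor q is in the attractor (rank 1); the other successor u is not.

q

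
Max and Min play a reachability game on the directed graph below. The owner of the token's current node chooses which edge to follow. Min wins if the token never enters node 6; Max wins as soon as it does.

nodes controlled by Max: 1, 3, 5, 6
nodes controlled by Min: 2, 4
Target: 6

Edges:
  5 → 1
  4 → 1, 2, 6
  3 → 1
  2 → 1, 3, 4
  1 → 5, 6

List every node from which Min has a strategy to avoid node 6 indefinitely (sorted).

2, 4

A0 = {6}
A1: add {1} — 1 (Max) has 1→6.
A2: add {3, 5} — 3 (Max) has 3→1; 5 (Max) has 5→1.
A3 = A2; e.g. 2 (Min) can still go to 4. Fixed point.
Max's attractor = {1, 3, 5, 6}; Min avoids the target exactly from the complement.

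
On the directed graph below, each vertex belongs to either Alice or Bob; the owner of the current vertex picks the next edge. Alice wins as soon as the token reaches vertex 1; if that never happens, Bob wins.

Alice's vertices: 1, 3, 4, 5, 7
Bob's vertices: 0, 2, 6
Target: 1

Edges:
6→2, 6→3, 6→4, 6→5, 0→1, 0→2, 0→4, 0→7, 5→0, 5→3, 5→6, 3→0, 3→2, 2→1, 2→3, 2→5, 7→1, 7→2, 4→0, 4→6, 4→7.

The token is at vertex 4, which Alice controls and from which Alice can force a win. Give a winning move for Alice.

A0 = {1}
A1: add {7} — 7 (Alice) has 7→1.
A2: add {4} — 4 (Alice) has 4→7.
A3 = A2; e.g. 0 (Bob) can still go to 2. Fixed point.
From 4, successor 7 is in the attractor (rank 1); the other successors 0, 6 are not.

7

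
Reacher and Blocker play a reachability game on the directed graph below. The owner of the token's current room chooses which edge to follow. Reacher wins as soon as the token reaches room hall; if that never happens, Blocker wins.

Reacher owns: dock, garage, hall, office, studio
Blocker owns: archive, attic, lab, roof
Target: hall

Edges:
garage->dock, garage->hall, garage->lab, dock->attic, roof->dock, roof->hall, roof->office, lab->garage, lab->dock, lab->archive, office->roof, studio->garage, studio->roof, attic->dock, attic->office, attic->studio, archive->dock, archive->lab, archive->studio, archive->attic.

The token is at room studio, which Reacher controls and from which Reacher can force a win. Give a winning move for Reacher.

A0 = {hall}
A1: add {garage} — garage (Reacher) has garage→hall.
A2: add {studio} — studio (Reacher) has studio→garage.
A3 = A2; e.g. dock (Reacher) has no edge into A2. Fixed point.
From studio, successor garage is in the attractor (rank 1); the other successor roof is not.

garage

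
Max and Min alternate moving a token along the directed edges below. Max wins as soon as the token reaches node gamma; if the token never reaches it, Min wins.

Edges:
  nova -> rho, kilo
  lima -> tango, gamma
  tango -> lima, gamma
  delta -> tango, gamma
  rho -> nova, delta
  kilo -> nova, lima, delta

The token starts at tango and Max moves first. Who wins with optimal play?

Max

Track states (vertex, player-to-move).
A0 = {(gamma,Max), (gamma,Min)}
A1: add {(lima,Max), (tango,Max), (delta,Max)}.
(tango,Max) ∈ A1 ⇒ Max forces the target.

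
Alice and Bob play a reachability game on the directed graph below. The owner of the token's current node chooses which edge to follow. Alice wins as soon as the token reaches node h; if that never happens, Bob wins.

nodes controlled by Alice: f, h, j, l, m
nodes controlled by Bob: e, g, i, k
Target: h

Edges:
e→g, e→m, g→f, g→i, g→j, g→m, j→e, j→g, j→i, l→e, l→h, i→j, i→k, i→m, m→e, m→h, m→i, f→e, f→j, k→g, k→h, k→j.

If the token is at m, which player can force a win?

A0 = {h}
A1: add {l, m} — l (Alice) has l→h; m (Alice) has m→h.
A2 = A1; e.g. e (Bob) can still go to g. Fixed point.
m ∈ A1, so Alice can force the target.

Alice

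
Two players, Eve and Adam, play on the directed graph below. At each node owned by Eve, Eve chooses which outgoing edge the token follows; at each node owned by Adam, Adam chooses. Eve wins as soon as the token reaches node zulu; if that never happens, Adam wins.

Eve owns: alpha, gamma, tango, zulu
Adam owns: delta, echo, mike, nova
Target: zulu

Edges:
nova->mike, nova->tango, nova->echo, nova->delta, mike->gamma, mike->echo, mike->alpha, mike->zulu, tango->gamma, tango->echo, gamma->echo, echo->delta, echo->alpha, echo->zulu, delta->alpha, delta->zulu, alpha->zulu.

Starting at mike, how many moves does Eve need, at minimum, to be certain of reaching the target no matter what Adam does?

5

A0 = {zulu}
A1: add {alpha} — alpha (Eve) has alpha→zulu.
A2: add {delta} — delta (Adam): all of {alpha, zulu} already in.
A3: add {echo} — echo (Adam): all of {delta, alpha, zulu} already in.
A4: add {gamma, tango} — tango (Eve) has tango→echo; gamma (Eve) has gamma→echo.
A5: add {mike} — mike (Adam): all of {gamma, echo, alpha, zulu} already in.
mike enters the attractor at level 5, so Eve can force the target in 5 moves from there.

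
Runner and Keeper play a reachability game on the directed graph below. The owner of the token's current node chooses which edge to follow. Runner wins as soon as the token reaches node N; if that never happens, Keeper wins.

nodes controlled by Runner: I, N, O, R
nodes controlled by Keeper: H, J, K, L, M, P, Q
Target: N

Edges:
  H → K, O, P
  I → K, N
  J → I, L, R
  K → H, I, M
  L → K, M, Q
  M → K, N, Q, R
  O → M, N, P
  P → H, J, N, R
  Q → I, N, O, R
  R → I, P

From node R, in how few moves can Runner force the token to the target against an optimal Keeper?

2

A0 = {N}
A1: add {I, O} — I (Runner) has I→N; O (Runner) has O→N.
A2: add {R} — R (Runner) has R→I.
R enters the attractor at level 2, so Runner can force the target in 2 moves from there.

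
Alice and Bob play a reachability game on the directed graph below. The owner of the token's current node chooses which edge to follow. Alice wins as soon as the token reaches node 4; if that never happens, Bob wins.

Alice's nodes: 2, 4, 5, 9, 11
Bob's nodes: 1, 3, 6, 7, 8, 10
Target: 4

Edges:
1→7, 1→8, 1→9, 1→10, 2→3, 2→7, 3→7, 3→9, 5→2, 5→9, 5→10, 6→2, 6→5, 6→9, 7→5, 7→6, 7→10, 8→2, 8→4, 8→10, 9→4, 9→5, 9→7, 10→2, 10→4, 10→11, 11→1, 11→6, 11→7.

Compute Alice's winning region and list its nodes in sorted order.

A0 = {4}
A1: add {9} — 9 (Alice) has 9→4.
A2: add {5} — 5 (Alice) has 5→9.
A3 = A2; e.g. 1 (Bob) can still go to 7. Fixed point.
Alice's winning region = {4, 5, 9}.

4, 5, 9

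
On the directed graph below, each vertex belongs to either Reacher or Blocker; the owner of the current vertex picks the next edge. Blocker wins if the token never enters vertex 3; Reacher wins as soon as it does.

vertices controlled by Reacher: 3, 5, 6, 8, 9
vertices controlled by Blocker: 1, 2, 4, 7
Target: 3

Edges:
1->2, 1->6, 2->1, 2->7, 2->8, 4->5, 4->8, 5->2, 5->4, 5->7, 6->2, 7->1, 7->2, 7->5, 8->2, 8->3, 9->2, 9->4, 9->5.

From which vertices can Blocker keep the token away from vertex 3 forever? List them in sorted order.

A0 = {3}
A1: add {8} — 8 (Reacher) has 8→3.
A2 = A1; e.g. 1 (Blocker) can still go to 2. Fixed point.
Reacher's attractor = {3, 8}; Blocker avoids the target exactly from the complement.

1, 2, 4, 5, 6, 7, 9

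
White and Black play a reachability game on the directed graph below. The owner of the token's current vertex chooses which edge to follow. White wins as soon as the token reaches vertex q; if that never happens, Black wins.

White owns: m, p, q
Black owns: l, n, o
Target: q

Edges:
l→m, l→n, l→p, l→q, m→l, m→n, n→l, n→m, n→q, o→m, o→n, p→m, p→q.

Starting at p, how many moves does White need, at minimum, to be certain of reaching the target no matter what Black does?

A0 = {q}
A1: add {p} — p (White) has p→q.
A2 = A1; e.g. l (Black) can still go to m. Fixed point.
p enters the attractor at level 1, so White can force the target in 1 move from there.

1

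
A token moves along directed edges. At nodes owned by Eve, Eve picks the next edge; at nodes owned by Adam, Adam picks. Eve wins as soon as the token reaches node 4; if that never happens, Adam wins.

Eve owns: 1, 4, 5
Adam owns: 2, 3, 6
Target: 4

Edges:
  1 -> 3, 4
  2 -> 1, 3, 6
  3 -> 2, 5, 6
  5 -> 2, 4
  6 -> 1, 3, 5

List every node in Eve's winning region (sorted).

1, 4, 5

A0 = {4}
A1: add {1, 5} — 1 (Eve) has 1→4; 5 (Eve) has 5→4.
A2 = A1; e.g. 2 (Adam) can still go to 3. Fixed point.
Eve's winning region = {1, 4, 5}.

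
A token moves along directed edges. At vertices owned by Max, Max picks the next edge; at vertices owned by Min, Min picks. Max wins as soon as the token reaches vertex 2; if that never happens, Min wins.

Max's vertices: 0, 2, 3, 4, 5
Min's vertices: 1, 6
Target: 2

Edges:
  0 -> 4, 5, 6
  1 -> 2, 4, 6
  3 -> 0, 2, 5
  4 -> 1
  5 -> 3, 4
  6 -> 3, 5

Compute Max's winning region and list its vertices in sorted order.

0, 2, 3, 5, 6

A0 = {2}
A1: add {3} — 3 (Max) has 3→2.
A2: add {5} — 5 (Max) has 5→3.
A3: add {0, 6} — 0 (Max) has 0→5; 6 (Min): all of {3, 5} already in.
A4 = A3; e.g. 1 (Min) can still go to 4. Fixed point.
Max's winning region = {0, 2, 3, 5, 6}.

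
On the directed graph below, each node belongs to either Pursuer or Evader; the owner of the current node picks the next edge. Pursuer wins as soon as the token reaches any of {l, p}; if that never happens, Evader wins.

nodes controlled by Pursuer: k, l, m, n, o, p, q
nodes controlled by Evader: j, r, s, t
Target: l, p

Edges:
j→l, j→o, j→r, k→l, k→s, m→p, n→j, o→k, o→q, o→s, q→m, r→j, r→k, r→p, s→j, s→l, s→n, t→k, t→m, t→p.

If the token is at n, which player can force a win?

Evader

A0 = {l, p}
A1: add {k, m} — k (Pursuer) has k→l; m (Pursuer) has m→p.
A2: add {o, q, t} — o (Pursuer) has o→k; q (Pursuer) has q→m; t (Evader): all of {k, m, p} already in.
A3 = A2; e.g. j (Evader) can still go to r. Fixed point.
n never enters the attractor, so Evader can avoid the target forever.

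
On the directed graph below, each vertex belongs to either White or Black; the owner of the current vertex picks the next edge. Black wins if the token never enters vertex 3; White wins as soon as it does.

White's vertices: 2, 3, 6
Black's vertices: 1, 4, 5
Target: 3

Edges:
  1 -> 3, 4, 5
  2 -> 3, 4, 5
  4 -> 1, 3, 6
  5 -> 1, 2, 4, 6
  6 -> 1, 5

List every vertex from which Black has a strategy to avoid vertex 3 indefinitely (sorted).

1, 4, 5, 6

A0 = {3}
A1: add {2} — 2 (White) has 2→3.
A2 = A1; e.g. 1 (Black) can still go to 4. Fixed point.
White's attractor = {2, 3}; Black avoids the target exactly from the complement.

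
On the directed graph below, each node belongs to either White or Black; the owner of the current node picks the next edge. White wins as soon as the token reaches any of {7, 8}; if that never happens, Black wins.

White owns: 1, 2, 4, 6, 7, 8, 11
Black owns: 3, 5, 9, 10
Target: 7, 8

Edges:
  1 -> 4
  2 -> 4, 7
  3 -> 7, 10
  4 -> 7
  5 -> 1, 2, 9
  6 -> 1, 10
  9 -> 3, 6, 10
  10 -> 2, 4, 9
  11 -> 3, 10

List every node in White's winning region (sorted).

1, 2, 4, 6, 7, 8

A0 = {7, 8}
A1: add {2, 4} — 2 (White) has 2→7; 4 (White) has 4→7.
A2: add {1} — 1 (White) has 1→4.
A3: add {6} — 6 (White) has 6→1.
A4 = A3; e.g. 3 (Black) can still go to 10. Fixed point.
White's winning region = {1, 2, 4, 6, 7, 8}.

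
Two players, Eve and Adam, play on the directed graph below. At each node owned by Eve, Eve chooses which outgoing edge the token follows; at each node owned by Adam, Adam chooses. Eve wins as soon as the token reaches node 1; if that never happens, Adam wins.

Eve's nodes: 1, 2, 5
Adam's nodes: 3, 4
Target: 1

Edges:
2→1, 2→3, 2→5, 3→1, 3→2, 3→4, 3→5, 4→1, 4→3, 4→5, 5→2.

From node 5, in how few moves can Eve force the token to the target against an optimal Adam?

2

A0 = {1}
A1: add {2} — 2 (Eve) has 2→1.
A2: add {5} — 5 (Eve) has 5→2.
A3 = A2; e.g. 3 (Adam) can still go to 4. Fixed point.
5 enters the attractor at level 2, so Eve can force the target in 2 moves from there.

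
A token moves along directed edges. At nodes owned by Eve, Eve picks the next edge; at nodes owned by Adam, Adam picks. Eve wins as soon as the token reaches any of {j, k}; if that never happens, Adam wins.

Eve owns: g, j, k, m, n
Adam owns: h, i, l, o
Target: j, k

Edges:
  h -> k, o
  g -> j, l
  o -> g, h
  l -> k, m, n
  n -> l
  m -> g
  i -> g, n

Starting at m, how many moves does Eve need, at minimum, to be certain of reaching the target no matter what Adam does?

A0 = {j, k}
A1: add {g} — g (Eve) has g→j.
A2: add {m} — m (Eve) has m→g.
A3 = A2; e.g. h (Adam) can still go to o. Fixed point.
m enters the attractor at level 2, so Eve can force the target in 2 moves from there.

2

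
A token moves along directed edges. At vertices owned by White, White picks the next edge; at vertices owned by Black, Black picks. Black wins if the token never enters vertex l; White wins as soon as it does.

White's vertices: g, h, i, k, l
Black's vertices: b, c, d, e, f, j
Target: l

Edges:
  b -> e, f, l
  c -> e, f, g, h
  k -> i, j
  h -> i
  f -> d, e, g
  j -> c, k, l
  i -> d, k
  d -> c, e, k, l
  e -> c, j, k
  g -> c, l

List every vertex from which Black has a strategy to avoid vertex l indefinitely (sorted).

b, c, d, e, f, h, i, j, k

A0 = {l}
A1: add {g} — g (White) has g→l.
A2 = A1; e.g. b (Black) can still go to e. Fixed point.
White's attractor = {g, l}; Black avoids the target exactly from the complement.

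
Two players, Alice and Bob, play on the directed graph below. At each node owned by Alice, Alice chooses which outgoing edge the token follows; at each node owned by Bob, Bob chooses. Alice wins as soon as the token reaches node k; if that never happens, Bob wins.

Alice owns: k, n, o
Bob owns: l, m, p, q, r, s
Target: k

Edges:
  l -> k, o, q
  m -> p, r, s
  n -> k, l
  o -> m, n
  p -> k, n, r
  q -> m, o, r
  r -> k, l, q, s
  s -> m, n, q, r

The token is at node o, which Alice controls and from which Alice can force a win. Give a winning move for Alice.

A0 = {k}
A1: add {n} — n (Alice) has n→k.
A2: add {o} — o (Alice) has o→n.
A3 = A2; e.g. l (Bob) can still go to q. Fixed point.
From o, successor n is in the attractor (rank 1); the other successor m is not.

n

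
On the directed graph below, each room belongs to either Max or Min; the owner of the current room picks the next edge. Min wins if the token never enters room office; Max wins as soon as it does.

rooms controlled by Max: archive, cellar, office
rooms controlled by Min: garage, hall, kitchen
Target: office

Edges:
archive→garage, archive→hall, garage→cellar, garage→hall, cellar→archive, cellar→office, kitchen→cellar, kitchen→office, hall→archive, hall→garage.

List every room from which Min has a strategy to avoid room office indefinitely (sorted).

A0 = {office}
A1: add {cellar} — cellar (Max) has cellar→office.
A2: add {kitchen} — kitchen (Min): all of {cellar, office} already in.
A3 = A2; e.g. archive (Max) has no edge into A2. Fixed point.
Max's attractor = {cellar, kitchen, office}; Min avoids the target exactly from the complement.

archive, garage, hall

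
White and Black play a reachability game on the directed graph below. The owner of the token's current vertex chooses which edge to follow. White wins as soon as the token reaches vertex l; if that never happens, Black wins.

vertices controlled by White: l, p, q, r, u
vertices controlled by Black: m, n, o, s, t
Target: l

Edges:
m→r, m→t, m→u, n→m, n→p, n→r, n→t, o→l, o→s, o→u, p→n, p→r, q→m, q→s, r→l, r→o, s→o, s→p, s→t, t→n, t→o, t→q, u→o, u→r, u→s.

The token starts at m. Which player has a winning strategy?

A0 = {l}
A1: add {r} — r (White) has r→l.
A2: add {p, u} — p (White) has p→r; u (White) has u→r.
A3 = A2; e.g. m (Black) can still go to t. Fixed point.
m never enters the attractor, so Black can avoid the target forever.

Black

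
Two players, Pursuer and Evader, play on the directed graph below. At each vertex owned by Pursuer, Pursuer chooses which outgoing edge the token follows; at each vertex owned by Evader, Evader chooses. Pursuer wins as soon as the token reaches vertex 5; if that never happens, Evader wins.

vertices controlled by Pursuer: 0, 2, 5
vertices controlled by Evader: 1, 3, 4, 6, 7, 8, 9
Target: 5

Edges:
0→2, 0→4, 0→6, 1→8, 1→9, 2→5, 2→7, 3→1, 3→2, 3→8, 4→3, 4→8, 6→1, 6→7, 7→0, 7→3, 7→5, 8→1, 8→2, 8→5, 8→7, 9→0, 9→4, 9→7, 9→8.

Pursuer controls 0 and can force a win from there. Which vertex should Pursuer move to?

A0 = {5}
A1: add {2} — 2 (Pursuer) has 2→5.
A2: add {0} — 0 (Pursuer) has 0→2.
A3 = A2; e.g. 1 (Evader) can still go to 8. Fixed point.
From 0, successor 2 is in the attractor (rank 1); the other successors 4, 6 are not.

2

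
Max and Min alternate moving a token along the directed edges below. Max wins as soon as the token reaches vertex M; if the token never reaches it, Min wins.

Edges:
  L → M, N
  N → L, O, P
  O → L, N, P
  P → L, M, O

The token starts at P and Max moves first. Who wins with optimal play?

Max

Track states (vertex, player-to-move).
A0 = {(M,Max), (M,Min)}
A1: add {(L,Max), (P,Max)}.
(P,Max) ∈ A1 ⇒ Max forces the target.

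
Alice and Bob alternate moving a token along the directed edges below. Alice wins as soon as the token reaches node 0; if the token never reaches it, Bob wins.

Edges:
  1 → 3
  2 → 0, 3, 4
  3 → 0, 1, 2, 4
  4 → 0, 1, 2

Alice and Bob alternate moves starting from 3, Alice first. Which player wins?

Track states (vertex, player-to-move).
A0 = {(0,Alice), (0,Bob)}
A1: add {(2,Alice), (3,Alice), (4,Alice)}.
(3,Alice) ∈ A1 ⇒ Alice forces the target.

Alice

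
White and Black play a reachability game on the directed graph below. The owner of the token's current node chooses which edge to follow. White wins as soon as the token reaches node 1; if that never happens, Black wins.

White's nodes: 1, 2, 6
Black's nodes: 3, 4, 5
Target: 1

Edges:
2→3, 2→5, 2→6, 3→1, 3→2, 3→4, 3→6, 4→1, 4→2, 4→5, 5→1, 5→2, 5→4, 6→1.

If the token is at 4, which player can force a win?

Black

A0 = {1}
A1: add {6} — 6 (White) has 6→1.
A2: add {2} — 2 (White) has 2→6.
A3 = A2; e.g. 3 (Black) can still go to 4. Fixed point.
4 never enters the attractor, so Black can avoid the target forever.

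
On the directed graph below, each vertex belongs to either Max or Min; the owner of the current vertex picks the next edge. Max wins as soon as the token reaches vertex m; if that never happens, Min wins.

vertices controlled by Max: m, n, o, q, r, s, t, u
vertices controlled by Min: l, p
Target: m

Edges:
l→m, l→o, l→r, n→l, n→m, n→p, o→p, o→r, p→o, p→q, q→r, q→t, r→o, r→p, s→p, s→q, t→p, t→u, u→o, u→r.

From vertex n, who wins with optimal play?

Max

A0 = {m}
A1: add {n} — n (Max) has n→m.
A2 = A1; e.g. l (Min) can still go to o. Fixed point.
n ∈ A1, so Max can force the target.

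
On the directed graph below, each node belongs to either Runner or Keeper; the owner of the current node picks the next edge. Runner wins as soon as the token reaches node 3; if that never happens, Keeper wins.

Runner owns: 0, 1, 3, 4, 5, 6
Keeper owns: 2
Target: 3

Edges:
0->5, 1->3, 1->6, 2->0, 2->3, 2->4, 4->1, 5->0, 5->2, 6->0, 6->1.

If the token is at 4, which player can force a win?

Runner

A0 = {3}
A1: add {1} — 1 (Runner) has 1→3.
A2: add {4, 6} — 4 (Runner) has 4→1; 6 (Runner) has 6→1.
A3 = A2; e.g. 0 (Runner) has no edge into A2. Fixed point.
4 ∈ A2, so Runner can force the target.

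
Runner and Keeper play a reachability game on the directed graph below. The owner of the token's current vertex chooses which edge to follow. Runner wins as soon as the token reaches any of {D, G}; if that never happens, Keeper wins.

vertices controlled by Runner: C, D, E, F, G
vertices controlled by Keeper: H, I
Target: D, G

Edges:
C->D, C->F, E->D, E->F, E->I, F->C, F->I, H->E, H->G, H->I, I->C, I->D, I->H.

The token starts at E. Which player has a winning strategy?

Runner

A0 = {D, G}
A1: add {C, E} — C (Runner) has C→D; E (Runner) has E→D.
E ∈ A1, so Runner can force the target.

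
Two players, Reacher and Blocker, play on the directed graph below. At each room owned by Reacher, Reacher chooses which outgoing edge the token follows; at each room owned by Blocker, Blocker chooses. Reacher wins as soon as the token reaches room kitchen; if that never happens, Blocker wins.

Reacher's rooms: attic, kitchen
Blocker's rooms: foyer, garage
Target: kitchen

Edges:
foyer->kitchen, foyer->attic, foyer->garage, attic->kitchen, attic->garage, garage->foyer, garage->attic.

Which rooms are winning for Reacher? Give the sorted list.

attic, kitchen

A0 = {kitchen}
A1: add {attic} — attic (Reacher) has attic→kitchen.
A2 = A1; e.g. foyer (Blocker) can still go to garage. Fixed point.
Reacher's winning region = {attic, kitchen}.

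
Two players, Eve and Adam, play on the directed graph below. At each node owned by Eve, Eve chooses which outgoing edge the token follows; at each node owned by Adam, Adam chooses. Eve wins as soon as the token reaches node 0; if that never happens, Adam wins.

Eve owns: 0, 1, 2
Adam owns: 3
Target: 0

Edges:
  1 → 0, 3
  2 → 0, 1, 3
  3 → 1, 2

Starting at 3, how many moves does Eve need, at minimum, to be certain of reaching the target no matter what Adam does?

2

A0 = {0}
A1: add {1, 2} — 1 (Eve) has 1→0; 2 (Eve) has 2→0.
A2: add {3} — 3 (Adam): all of {1, 2} already in.
A2 = all vertices. Fixed point.
3 enters the attractor at level 2, so Eve can force the target in 2 moves from there.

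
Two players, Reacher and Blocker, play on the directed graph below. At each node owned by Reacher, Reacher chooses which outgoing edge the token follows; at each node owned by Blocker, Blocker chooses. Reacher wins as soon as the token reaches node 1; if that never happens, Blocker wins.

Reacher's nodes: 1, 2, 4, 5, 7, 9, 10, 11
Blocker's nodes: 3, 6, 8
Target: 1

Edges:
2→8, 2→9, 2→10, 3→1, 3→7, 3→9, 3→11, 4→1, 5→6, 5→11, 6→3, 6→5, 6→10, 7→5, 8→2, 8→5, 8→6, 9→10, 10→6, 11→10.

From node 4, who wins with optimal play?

A0 = {1}
A1: add {4} — 4 (Reacher) has 4→1.
A2 = A1; e.g. 2 (Reacher) has no edge into A1. Fixed point.
4 ∈ A1, so Reacher can force the target.

Reacher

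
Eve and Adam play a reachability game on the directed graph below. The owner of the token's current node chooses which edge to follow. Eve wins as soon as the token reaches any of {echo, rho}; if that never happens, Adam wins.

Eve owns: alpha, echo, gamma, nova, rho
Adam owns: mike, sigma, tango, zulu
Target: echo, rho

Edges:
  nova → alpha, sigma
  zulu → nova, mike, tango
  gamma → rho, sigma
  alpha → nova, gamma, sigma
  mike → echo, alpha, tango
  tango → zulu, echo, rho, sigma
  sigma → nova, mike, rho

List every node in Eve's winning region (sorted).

A0 = {echo, rho}
A1: add {gamma} — gamma (Eve) has gamma→rho.
A2: add {alpha} — alpha (Eve) has alpha→gamma.
A3: add {nova} — nova (Eve) has nova→alpha.
A4 = A3; e.g. zulu (Adam) can still go to mike. Fixed point.
Eve's winning region = {alpha, echo, gamma, nova, rho}.

alpha, echo, gamma, nova, rho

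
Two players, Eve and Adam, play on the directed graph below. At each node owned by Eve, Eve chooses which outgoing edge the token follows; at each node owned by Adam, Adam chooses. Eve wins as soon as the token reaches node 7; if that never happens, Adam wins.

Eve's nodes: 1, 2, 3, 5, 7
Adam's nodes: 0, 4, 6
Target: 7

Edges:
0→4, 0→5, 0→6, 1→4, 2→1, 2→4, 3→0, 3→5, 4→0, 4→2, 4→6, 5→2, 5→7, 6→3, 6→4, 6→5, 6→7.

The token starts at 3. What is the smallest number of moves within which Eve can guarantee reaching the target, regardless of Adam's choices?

2

A0 = {7}
A1: add {5} — 5 (Eve) has 5→7.
A2: add {3} — 3 (Eve) has 3→5.
A3 = A2; e.g. 0 (Adam) can still go to 4. Fixed point.
3 enters the attractor at level 2, so Eve can force the target in 2 moves from there.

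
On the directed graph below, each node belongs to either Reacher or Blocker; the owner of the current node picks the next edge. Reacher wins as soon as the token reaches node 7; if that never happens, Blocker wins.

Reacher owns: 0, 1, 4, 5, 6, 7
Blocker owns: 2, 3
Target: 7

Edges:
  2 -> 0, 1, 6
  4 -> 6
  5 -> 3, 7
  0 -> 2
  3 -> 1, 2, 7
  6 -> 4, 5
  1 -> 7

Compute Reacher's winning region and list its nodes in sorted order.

1, 4, 5, 6, 7

A0 = {7}
A1: add {1, 5} — 1 (Reacher) has 1→7; 5 (Reacher) has 5→7.
A2: add {6} — 6 (Reacher) has 6→5.
A3: add {4} — 4 (Reacher) has 4→6.
A4 = A3; e.g. 0 (Reacher) has no edge into A3. Fixed point.
Reacher's winning region = {1, 4, 5, 6, 7}.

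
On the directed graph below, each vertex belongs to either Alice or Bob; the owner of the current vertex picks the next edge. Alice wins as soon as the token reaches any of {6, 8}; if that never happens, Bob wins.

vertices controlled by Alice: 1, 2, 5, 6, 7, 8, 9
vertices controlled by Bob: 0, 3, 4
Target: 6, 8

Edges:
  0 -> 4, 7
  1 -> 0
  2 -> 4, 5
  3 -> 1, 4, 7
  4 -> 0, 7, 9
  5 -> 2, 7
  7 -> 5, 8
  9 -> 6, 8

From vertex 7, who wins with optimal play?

Alice

A0 = {6, 8}
A1: add {7, 9} — 7 (Alice) has 7→8; 9 (Alice) has 9→6.
7 ∈ A1, so Alice can force the target.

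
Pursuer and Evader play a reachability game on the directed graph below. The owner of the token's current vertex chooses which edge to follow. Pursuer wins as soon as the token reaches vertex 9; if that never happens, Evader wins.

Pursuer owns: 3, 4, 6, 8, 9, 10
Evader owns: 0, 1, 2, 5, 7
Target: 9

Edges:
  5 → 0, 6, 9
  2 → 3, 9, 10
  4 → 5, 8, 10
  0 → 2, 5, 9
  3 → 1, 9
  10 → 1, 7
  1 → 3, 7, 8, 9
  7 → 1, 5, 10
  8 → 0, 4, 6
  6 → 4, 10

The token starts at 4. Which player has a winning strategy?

Evader

A0 = {9}
A1: add {3} — 3 (Pursuer) has 3→9.
A2 = A1; e.g. 0 (Evader) can still go to 2. Fixed point.
4 never enters the attractor, so Evader can avoid the target forever.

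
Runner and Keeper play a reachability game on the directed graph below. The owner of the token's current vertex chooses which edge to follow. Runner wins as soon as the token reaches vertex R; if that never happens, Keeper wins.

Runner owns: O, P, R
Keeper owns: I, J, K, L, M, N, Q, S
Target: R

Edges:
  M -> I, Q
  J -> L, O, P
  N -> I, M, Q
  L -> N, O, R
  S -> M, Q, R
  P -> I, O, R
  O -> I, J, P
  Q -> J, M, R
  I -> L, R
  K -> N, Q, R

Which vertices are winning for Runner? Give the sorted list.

O, P, R

A0 = {R}
A1: add {P} — P (Runner) has P→R.
A2: add {O} — O (Runner) has O→P.
A3 = A2; e.g. I (Keeper) can still go to L. Fixed point.
Runner's winning region = {O, P, R}.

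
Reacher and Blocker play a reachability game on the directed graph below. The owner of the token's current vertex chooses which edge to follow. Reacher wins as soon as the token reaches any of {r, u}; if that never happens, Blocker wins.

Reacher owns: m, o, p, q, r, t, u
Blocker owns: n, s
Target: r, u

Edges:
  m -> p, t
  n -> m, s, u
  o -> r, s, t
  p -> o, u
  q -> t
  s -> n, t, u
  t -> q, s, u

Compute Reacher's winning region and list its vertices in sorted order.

m, o, p, q, r, t, u

A0 = {r, u}
A1: add {o, p, t} — o (Reacher) has o→r; p (Reacher) has p→u; t (Reacher) has t→u.
A2: add {m, q} — m (Reacher) has m→p; q (Reacher) has q→t.
A3 = A2; e.g. n (Blocker) can still go to s. Fixed point.
Reacher's winning region = {m, o, p, q, r, t, u}.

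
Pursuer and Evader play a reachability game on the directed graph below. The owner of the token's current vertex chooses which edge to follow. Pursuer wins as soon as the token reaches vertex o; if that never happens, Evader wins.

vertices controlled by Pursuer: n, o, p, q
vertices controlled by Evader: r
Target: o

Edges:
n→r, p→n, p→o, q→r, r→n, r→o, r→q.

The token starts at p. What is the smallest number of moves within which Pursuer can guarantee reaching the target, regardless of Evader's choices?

1

A0 = {o}
A1: add {p} — p (Pursuer) has p→o.
A2 = A1; e.g. n (Pursuer) has no edge into A1. Fixed point.
p enters the attractor at level 1, so Pursuer can force the target in 1 move from there.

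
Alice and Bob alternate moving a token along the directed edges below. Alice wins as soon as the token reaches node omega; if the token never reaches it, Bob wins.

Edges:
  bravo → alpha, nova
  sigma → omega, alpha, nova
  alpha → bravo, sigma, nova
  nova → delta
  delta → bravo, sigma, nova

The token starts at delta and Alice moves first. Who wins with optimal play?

Bob

Track states (vertex, player-to-move).
A0 = {(omega,Alice), (omega,Bob)}
A1: add {(sigma,Alice)}.
A2 = A1; e.g. (bravo,Alice) stays out. (delta,Alice) never enters ⇒ Bob avoids the target.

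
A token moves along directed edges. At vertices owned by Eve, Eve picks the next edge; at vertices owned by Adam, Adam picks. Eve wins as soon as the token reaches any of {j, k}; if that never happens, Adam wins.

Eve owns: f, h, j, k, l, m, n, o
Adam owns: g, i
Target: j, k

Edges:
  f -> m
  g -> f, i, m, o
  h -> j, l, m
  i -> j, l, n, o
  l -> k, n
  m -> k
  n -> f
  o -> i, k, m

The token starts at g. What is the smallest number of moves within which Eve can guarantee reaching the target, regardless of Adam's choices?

A0 = {j, k}
A1: add {h, l, m, o} — h (Eve) has h→j; l (Eve) has l→k; m (Eve) has m→k; o (Eve) has o→k.
A2: add {f} — f (Eve) has f→m.
A3: add {n} — n (Eve) has n→f.
A4: add {i} — i (Adam): all of {j, l, n, o} already in.
A5: add {g} — g (Adam): all of {f, i, m, o} already in.
A5 = all vertices. Fixed point.
g enters the attractor at level 5, so Eve can force the target in 5 moves from there.

5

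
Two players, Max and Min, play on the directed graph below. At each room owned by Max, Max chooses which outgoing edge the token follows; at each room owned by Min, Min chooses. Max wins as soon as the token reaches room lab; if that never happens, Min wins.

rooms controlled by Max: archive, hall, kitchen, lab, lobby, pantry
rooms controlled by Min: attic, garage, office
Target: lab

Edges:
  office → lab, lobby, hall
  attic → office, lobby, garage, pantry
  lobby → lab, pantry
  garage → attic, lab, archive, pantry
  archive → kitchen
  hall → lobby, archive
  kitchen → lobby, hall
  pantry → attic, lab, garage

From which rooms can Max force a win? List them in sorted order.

archive, hall, kitchen, lab, lobby, office, pantry

A0 = {lab}
A1: add {lobby, pantry} — lobby (Max) has lobby→lab; pantry (Max) has pantry→lab.
A2: add {hall, kitchen} — hall (Max) has hall→lobby; kitchen (Max) has kitchen→lobby.
A3: add {archive, office} — office (Min): all of {lab, lobby, hall} already in; archive (Max) has archive→kitchen.
A4 = A3; e.g. attic (Min) can still go to garage. Fixed point.
Max's winning region = {archive, hall, kitchen, lab, lobby, office, pantry}.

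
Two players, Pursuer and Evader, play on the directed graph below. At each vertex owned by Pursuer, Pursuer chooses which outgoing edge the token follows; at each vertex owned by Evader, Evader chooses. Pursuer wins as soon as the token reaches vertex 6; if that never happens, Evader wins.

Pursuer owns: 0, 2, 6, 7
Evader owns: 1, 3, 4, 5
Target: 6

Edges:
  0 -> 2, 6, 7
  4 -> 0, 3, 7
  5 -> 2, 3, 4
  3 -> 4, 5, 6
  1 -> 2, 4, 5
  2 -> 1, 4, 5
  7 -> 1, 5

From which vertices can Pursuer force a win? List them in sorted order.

A0 = {6}
A1: add {0} — 0 (Pursuer) has 0→6.
A2 = A1; e.g. 1 (Evader) can still go to 2. Fixed point.
Pursuer's winning region = {0, 6}.

0, 6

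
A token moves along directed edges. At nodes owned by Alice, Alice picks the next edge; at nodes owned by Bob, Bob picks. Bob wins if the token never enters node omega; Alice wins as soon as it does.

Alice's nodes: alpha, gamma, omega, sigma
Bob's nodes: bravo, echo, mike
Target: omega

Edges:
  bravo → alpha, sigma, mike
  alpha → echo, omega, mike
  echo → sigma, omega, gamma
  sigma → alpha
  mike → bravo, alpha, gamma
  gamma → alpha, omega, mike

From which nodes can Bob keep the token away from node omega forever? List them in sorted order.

A0 = {omega}
A1: add {alpha, gamma} — alpha (Alice) has alpha→omega; gamma (Alice) has gamma→omega.
A2: add {sigma} — sigma (Alice) has sigma→alpha.
A3: add {echo} — echo (Bob): all of {sigma, omega, gamma} already in.
A4 = A3; e.g. bravo (Bob) can still go to mike. Fixed point.
Alice's attractor = {alpha, echo, gamma, omega, sigma}; Bob avoids the target exactly from the complement.

bravo, mike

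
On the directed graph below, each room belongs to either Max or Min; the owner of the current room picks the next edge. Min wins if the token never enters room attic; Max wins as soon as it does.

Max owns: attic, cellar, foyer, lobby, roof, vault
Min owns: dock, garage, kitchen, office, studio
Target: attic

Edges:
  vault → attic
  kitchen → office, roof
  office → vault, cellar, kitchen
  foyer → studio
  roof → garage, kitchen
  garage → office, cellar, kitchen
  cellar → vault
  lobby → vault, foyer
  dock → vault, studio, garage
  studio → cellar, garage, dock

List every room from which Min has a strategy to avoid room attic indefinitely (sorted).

dock, foyer, garage, kitchen, office, roof, studio

A0 = {attic}
A1: add {vault} — vault (Max) has vault→attic.
A2: add {cellar, lobby} — lobby (Max) has lobby→vault; cellar (Max) has cellar→vault.
A3 = A2; e.g. office (Min) can still go to kitchen. Fixed point.
Max's attractor = {attic, cellar, lobby, vault}; Min avoids the target exactly from the complement.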